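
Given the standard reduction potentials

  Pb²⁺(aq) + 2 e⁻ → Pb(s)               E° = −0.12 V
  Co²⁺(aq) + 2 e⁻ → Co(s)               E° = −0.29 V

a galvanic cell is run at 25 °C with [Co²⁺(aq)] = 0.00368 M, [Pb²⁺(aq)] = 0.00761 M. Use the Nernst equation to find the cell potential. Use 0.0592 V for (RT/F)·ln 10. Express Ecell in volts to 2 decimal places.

+0.18 V

The Pb²⁺/Pb couple has the more positive E°, so it is the cathode; Co²⁺/Co is the anode.
The standard potential is −0.12 − (−0.29) = +0.17 V and the balanced reaction transfers n = 2 electrons.
The balanced reaction is Pb²⁺(aq) + Co(s) → Pb(s) + Co²⁺(aq), so Q = [Co²⁺(aq)] / [Pb²⁺(aq)] = 0.484 and log Q = −0.316.
By the Nernst equation, E = +0.17 − (0.0592/2)·(−0.316) = +0.18 V.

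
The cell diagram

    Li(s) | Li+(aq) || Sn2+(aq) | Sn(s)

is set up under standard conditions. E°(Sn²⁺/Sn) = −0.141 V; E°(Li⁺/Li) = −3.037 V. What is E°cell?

+2.896 V

By convention the left-hand electrode in cell notation is the anode (oxidation) and the right-hand electrode is the cathode (reduction).
E°cell = E°(right) − E°(left) = −0.141 − (−3.037) = +2.896 V.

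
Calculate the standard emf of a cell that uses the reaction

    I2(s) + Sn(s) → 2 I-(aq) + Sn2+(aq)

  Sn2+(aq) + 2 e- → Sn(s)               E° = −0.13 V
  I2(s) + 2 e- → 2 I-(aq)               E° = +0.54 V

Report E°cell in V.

+0.67 V

In the reaction as written, I2(s) is reduced (cathode) and Sn2+(aq) is produced by oxidation at the anode.
E°cell = E°(cathode) − E°(anode) = +0.54 − (−0.13) = +0.67 V.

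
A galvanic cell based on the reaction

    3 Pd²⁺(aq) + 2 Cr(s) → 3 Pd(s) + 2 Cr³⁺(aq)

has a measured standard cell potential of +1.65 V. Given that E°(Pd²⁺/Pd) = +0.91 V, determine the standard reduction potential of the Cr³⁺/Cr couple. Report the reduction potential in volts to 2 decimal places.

−0.74 V

In the reaction as written the Pd²⁺/Pd couple is reduced (cathode) and Cr³⁺/Cr is oxidized (anode), so E°cell = E°(Pd²⁺/Pd) − E°(Cr³⁺/Cr).
E°(Cr³⁺/Cr) = E°(cathode) − E°cell = +0.91 − (+1.65) = −0.74 V.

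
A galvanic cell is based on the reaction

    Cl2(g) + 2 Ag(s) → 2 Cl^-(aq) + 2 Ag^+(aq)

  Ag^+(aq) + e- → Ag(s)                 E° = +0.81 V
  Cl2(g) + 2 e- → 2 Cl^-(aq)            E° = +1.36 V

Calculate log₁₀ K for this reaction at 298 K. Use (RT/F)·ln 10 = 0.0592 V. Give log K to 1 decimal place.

log K = 18.6

The Cl₂/Cl⁻ couple is reduced (cathode); E°cell = +1.36 − (+0.81) = +0.55 V with n = 2.
At equilibrium E = 0, so log K = nE°cell / 0.0592 = (2)(+0.55) / 0.0592 = 18.6.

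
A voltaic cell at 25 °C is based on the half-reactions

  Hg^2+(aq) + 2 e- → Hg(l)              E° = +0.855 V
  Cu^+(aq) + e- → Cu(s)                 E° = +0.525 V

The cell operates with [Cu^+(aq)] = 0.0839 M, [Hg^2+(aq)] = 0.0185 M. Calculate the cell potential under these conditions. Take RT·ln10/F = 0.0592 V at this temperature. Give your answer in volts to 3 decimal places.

Since E°(Hg²⁺/Hg) > E°(Cu⁺/Cu), Hg²⁺/Hg serves as the cathode.
The standard potential is +0.855 − (+0.525) = +0.330 V and the balanced reaction transfers n = 2 electrons.
For the overall reaction Hg^2+(aq) + 2 Cu(s) → Hg(l) + 2 Cu^+(aq), Q = [Cu^+(aq)]^2 / [Hg^2+(aq)] = 0.38, giving log Q = −0.420.
By the Nernst equation, E = +0.330 − (0.0592/2)·(−0.420) = +0.342 V.

+0.342 V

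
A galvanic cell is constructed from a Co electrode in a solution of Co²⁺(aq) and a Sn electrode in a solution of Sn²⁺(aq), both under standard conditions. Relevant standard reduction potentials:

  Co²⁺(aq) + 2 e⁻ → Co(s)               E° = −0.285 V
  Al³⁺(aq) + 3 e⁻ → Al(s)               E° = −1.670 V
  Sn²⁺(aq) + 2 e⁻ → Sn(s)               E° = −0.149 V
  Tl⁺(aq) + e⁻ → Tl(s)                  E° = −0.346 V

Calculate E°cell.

+0.136 V

Of the two couples in this cell, the one with the more positive reduction potential is reduced at the cathode: here that is Sn²⁺/Sn (−0.149 V); Co²⁺/Co (−0.285 V) is the anode.
E°cell = E°(cathode) − E°(anode) = −0.149 − (−0.285) = +0.136 V.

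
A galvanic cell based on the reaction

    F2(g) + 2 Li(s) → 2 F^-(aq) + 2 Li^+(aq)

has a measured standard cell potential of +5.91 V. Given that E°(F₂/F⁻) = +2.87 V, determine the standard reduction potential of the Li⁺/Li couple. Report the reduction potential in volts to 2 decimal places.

In the reaction as written the F₂/F⁻ couple is reduced (cathode) and Li⁺/Li is oxidized (anode), so E°cell = E°(F₂/F⁻) − E°(Li⁺/Li).
E°(Li⁺/Li) = E°(cathode) − E°cell = +2.87 − (+5.91) = −3.04 V.

−3.04 V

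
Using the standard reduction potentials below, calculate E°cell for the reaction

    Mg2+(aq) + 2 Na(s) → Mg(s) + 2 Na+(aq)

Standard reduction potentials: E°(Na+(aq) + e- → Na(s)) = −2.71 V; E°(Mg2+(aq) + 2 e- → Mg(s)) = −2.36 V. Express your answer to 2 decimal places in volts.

Mg2+(aq) gains electrons, so the Mg²⁺/Mg couple is the cathode; the Na⁺/Na couple is the anode.
E°cell = E°(cathode) − E°(anode) = −2.36 − (−2.71) = +0.35 V.

+0.35 V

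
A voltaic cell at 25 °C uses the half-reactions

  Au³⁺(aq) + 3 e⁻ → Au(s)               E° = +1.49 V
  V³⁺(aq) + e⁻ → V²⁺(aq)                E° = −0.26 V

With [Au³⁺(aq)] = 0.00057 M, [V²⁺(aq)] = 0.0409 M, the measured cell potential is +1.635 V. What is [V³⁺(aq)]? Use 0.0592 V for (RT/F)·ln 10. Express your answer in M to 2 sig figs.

0.30 M

With Au³⁺/Au at the cathode and V³⁺/V²⁺ at the anode, E°cell = +1.49 − (−0.26) = +1.75 V (n = 3).
Rearranging E = E° − (0.0592/n)·log Q gives log Q = 3(+1.75 − (+1.635))/0.0592 = 5.828.
The balanced reaction is Au³⁺(aq) + 3 V²⁺(aq) → Au(s) + 3 V³⁺(aq), so Q = [V³⁺(aq)]^3 / ([Au³⁺(aq)]·[V²⁺(aq)]^3).
Substituting the known concentrations and solving, log [V³⁺(aq)] = −0.527 and [V³⁺(aq)] = 0.30 M.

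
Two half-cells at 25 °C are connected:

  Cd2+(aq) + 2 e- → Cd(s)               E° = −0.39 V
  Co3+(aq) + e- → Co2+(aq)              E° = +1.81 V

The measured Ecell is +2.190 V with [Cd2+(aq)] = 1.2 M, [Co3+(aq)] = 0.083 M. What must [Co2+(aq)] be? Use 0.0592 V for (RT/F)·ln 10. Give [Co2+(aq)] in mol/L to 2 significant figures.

0.11 M

The Co³⁺/Co²⁺ couple has the larger reduction potential, so it is the cathode: E°cell = +1.81 − (−0.39) = +2.20 V and n = 2.
Rearranging E = E° − (0.0592/n)·log Q gives log Q = 2(+2.20 − (+2.190))/0.0592 = 0.338.
Balancing electrons gives 2 Co3+(aq) + Cd(s) → 2 Co2+(aq) + Cd2+(aq); thus Q = ([Co2+(aq)]^2·[Cd2+(aq)]) / [Co3+(aq)]^2.
Isolating [Co2+(aq)] in Q = 10^{0.338} yields log [Co2+(aq)] = −0.952, i.e. 0.11 M.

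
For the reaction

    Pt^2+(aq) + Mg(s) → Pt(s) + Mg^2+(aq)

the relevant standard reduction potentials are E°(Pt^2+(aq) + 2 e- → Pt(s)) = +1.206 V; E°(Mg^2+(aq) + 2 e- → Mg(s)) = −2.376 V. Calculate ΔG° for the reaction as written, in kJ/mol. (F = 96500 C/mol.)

In the reaction as written Pt^2+(aq) is reduced, so the Pt²⁺/Pt couple is the cathode and Mg²⁺/Mg is the anode.
E°cell = +1.206 − (−2.376) = +3.582 V; balancing electrons gives n = 2.
ΔG° = −nFE°cell = −(2)(96500)(+3.582) J/mol = −691 kJ/mol.

−691 kJ/mol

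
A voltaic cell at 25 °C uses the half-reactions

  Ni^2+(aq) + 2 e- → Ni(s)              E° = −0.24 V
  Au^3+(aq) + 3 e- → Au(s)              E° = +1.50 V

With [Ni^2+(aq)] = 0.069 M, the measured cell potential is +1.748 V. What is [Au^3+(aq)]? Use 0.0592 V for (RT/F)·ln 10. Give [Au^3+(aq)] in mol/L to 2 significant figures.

The Au³⁺/Au couple has the larger reduction potential, so it is the cathode: E°cell = +1.50 − (−0.24) = +1.74 V and n = 6.
Rearranging E = E° − (0.0592/n)·log Q gives log Q = 6(+1.74 − (+1.748))/0.0592 = −0.811.
For 2 Au^3+(aq) + 3 Ni(s) → 2 Au(s) + 3 Ni^2+(aq), the reaction quotient is Q = [Ni^2+(aq)]^3 / [Au^3+(aq)]^2.
Solving for the unknown gives log [Au^3+(aq)] = −1.336, so [Au^3+(aq)] ≈ 0.046 M.

0.046 M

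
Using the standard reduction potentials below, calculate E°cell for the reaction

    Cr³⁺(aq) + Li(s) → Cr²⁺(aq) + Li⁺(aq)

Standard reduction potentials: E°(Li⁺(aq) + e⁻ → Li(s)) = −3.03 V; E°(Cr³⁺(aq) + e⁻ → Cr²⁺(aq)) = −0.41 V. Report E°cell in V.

+2.62 V

Cr³⁺(aq) gains electrons, so the Cr³⁺/Cr²⁺ couple is the cathode; the Li⁺/Li couple is the anode.
E°cell = E°(cathode) − E°(anode) = −0.41 − (−3.03) = +2.62 V.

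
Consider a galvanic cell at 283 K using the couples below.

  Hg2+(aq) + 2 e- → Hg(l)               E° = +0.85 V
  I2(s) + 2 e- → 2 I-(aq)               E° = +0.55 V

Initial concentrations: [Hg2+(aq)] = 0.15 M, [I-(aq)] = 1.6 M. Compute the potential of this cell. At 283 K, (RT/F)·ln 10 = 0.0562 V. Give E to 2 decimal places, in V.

+0.29 V

Since E°(Hg²⁺/Hg) > E°(I₂/I⁻), Hg²⁺/Hg serves as the cathode.
E°cell = +0.85 − (+0.55) = +0.30 V, with n = 2 electrons transferred.
Balancing gives Hg2+(aq) + 2 I-(aq) → Hg(l) + I2(s); hence Q = 1 / ([Hg2+(aq)]·[I-(aq)]^2) = 2.6 (log Q = 0.416).
E = E° − (0.0562/n)·log Q = +0.30 − (0.0562/2)(0.416) = +0.29 V.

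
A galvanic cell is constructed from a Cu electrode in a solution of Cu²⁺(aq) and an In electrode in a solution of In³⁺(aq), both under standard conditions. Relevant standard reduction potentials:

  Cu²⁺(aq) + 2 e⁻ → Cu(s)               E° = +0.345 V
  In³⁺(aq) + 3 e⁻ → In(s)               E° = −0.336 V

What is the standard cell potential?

Of the two couples in this cell, the one with the more positive reduction potential is reduced at the cathode: here that is Cu²⁺/Cu (+0.345 V); In³⁺/In (−0.336 V) is the anode.
E°cell = E°(cathode) − E°(anode) = +0.345 − (−0.336) = +0.681 V.

+0.681 V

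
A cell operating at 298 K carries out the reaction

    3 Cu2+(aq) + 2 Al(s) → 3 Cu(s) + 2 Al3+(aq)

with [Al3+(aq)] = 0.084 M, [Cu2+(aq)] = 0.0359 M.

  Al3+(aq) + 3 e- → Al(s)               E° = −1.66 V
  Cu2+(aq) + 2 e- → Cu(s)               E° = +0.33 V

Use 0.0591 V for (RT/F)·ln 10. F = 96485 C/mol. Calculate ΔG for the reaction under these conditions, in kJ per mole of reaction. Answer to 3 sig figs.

E°cell = +0.33 − (−1.66) = +1.99 V; the balanced reaction transfers n = 6 electrons.
Here Q = [Al3+(aq)]^2 / [Cu2+(aq)]^3 = 153 (log Q = 2.183), giving E = +1.99 − (0.0591/6)·(2.183) = +1.9685 V.
Then ΔG = −nFE = −6 × 96485 × +1.9685 J/mol = −1140 kJ/mol.

−1140 kJ/mol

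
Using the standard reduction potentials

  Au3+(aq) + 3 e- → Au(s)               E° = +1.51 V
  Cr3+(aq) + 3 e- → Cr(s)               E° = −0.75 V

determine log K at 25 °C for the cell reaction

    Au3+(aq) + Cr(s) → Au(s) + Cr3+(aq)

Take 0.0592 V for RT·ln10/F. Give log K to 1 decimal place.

The Au³⁺/Au couple is reduced (cathode); E°cell = +1.51 − (−0.75) = +2.26 V with n = 3.
At equilibrium E = 0, so log K = nE°cell / 0.0592 = (3)(+2.26) / 0.0592 = 114.5.

log K = 114.5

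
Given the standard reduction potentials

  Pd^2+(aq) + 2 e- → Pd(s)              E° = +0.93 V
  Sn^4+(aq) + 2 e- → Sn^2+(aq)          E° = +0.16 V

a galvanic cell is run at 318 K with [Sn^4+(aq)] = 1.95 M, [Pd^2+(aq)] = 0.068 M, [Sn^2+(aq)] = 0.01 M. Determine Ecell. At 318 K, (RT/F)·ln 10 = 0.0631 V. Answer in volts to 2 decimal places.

+0.66 V

The Pd²⁺/Pd couple has the more positive E°, so it is the cathode; Sn⁴⁺/Sn²⁺ is the anode.
The standard potential is +0.93 − (+0.16) = +0.77 V and the balanced reaction transfers n = 2 electrons.
The balanced reaction is Pd^2+(aq) + Sn^2+(aq) → Pd(s) + Sn^4+(aq), so Q = [Sn^4+(aq)] / ([Pd^2+(aq)]·[Sn^2+(aq)]) = 2.87×10^3 and log Q = 3.458.
Applying E = E° − (RT ln10/nF)·log Q gives +0.77 − (0.0631/2)(3.458) = +0.66 V.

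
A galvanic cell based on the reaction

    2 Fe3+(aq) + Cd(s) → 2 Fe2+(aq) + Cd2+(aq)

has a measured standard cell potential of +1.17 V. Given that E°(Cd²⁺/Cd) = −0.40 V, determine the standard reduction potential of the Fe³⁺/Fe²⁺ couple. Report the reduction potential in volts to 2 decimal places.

In the reaction as written the Fe³⁺/Fe²⁺ couple is reduced (cathode) and Cd²⁺/Cd is oxidized (anode), so E°cell = E°(Fe³⁺/Fe²⁺) − E°(Cd²⁺/Cd).
E°(Fe³⁺/Fe²⁺) = E°cell + E°(anode) = +1.17 + (−0.40) = +0.77 V.

+0.77 V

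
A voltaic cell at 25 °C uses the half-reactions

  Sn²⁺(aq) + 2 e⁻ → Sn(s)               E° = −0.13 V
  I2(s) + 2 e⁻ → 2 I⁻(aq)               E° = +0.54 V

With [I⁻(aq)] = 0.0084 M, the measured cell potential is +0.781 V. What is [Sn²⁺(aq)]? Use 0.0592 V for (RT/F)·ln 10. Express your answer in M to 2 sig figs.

The I₂/I⁻ couple has the larger reduction potential, so it is the cathode: E°cell = +0.54 − (−0.13) = +0.67 V and n = 2.
Since E = E° − (0.0592/n)·log Q, log Q = n(E° − E)/0.0592 = −3.750.
Balancing electrons gives I2(s) + Sn(s) → 2 I⁻(aq) + Sn²⁺(aq); thus Q = [I⁻(aq)]^2·[Sn²⁺(aq)].
Isolating [Sn²⁺(aq)] in Q = 10^{−3.750} yields log [Sn²⁺(aq)] = 0.401, i.e. 2.5 M.

2.5 M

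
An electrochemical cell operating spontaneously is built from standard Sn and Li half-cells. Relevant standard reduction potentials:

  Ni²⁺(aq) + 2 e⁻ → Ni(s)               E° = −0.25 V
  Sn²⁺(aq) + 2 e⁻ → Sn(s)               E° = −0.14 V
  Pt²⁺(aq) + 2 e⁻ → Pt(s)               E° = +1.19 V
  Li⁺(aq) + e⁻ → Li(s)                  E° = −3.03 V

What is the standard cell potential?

+2.89 V

Of the two couples in this cell, the one with the more positive reduction potential is reduced at the cathode: here that is Sn²⁺/Sn (−0.14 V); Li⁺/Li (−3.03 V) is the anode.
E°cell = E°(cathode) − E°(anode) = −0.14 − (−3.03) = +2.89 V.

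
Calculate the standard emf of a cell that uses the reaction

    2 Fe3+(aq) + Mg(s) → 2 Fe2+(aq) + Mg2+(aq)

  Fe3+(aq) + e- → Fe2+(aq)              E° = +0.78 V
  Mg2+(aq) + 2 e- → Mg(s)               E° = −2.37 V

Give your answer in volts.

Fe3+(aq) gains electrons, so the Fe³⁺/Fe²⁺ couple is the cathode; the Mg²⁺/Mg couple is the anode.
E°cell = E°(cathode) − E°(anode) = +0.78 − (−2.37) = +3.15 V.

+3.15 V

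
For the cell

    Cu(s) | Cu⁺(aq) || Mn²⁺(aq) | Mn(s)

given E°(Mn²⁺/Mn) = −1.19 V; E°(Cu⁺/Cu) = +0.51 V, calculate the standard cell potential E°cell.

By convention the left-hand electrode in cell notation is the anode (oxidation) and the right-hand electrode is the cathode (reduction).
E°cell = E°(right) − E°(left) = −1.19 − (+0.51) = −1.70 V.
The negative sign shows that, as written, the cell would require an external voltage to drive the reaction.

−1.70 V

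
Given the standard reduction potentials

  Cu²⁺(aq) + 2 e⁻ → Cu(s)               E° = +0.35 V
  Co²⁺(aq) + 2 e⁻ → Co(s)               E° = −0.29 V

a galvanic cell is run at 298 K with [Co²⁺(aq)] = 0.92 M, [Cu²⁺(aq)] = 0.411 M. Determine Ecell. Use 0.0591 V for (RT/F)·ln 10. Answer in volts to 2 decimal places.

+0.63 V

Cu²⁺/Cu is reduced (cathode, E° = +0.35 V) and Co²⁺/Co is oxidized (anode).
The standard potential is +0.35 − (−0.29) = +0.64 V and the balanced reaction transfers n = 2 electrons.
Balancing gives Cu²⁺(aq) + Co(s) → Cu(s) + Co²⁺(aq); hence Q = [Co²⁺(aq)] / [Cu²⁺(aq)] = 2.24 (log Q = 0.350).
By the Nernst equation, E = +0.64 − (0.0591/2)·(0.350) = +0.63 V.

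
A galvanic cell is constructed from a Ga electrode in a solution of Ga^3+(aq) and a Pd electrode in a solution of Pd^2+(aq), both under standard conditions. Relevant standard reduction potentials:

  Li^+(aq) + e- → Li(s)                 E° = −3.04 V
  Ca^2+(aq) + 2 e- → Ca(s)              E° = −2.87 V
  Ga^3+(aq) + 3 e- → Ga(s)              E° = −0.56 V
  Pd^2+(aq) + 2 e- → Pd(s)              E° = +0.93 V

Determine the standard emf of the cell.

The Pd²⁺/Pd couple has the higher E°, so Pd ion is reduced (cathode) and Ga is oxidized (anode).
E°cell = E°(cathode) − E°(anode) = +0.93 − (−0.56) = +1.49 V.

+1.49 V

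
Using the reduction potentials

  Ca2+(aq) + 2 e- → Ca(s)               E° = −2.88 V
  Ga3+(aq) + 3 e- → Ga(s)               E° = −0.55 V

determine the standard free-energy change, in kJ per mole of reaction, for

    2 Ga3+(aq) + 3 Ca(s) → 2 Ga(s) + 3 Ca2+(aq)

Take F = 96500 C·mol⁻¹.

−1349 kJ/mol

In the reaction as written Ga3+(aq) is reduced, so the Ga³⁺/Ga couple is the cathode and Ca²⁺/Ca is the anode.
E°cell = −0.55 − (−2.88) = +2.33 V; balancing electrons gives n = 6.
ΔG° = −nFE°cell = −(6)(96500)(+2.33) J/mol = −1349 kJ/mol.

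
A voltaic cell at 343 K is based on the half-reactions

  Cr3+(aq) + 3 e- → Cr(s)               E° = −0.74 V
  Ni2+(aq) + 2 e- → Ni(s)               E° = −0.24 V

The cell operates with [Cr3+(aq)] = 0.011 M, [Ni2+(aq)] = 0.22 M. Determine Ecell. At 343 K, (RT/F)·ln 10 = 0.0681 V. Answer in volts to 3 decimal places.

+0.522 V

Ni²⁺/Ni is reduced (cathode, E° = −0.24 V) and Cr³⁺/Cr is oxidized (anode).
E°cell = −0.24 − (−0.74) = +0.50 V, with n = 6 electrons transferred.
For the overall reaction 3 Ni2+(aq) + 2 Cr(s) → 3 Ni(s) + 2 Cr3+(aq), Q = [Cr3+(aq)]^2 / [Ni2+(aq)]^3 = 0.0114, giving log Q = −1.944.
Applying E = E° − (RT ln10/nF)·log Q gives +0.50 − (0.0681/6)(−1.944) = +0.522 V.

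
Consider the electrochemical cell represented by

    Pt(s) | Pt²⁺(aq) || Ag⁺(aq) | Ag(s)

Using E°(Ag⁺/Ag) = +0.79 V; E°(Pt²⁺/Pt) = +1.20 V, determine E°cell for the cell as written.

By convention the left-hand electrode in cell notation is the anode (oxidation) and the right-hand electrode is the cathode (reduction).
E°cell = E°(right) − E°(left) = +0.79 − (+1.20) = −0.41 V.
The negative sign shows that, as written, the cell would require an external voltage to drive the reaction.

−0.41 V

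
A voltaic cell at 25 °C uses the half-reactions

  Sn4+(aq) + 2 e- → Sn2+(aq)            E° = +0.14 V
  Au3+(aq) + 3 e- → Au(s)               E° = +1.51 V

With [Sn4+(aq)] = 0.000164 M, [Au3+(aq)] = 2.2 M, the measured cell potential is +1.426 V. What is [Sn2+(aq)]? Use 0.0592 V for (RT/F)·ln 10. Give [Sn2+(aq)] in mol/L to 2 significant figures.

0.0076 M

Au³⁺/Au is the cathode (higher E°); E°cell = +1.51 − (+0.14) = +1.37 V with n = 6.
Since E = E° − (0.0592/n)·log Q, log Q = n(E° − E)/0.0592 = −5.676.
Balancing electrons gives 2 Au3+(aq) + 3 Sn2+(aq) → 2 Au(s) + 3 Sn4+(aq); thus Q = [Sn4+(aq)]^3 / ([Au3+(aq)]^2·[Sn2+(aq)]^3).
Isolating [Sn2+(aq)] in Q = 10^{−5.676} yields log [Sn2+(aq)] = −2.121, i.e. 0.0076 M.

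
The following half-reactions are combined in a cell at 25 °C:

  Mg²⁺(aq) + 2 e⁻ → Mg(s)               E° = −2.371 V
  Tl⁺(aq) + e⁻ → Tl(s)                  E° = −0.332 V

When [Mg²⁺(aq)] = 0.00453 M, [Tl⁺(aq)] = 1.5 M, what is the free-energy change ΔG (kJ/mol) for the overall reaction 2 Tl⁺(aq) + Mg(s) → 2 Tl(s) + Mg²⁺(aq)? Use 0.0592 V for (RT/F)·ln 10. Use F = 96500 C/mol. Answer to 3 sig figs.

−409 kJ/mol

E°cell = −0.332 − (−2.371) = +2.039 V; the balanced reaction transfers n = 2 electrons.
The reaction quotient is [Mg²⁺(aq)] / [Tl⁺(aq)]^2 = 0.00201; by Nernst, E = +2.039 − (0.0592/2)(−2.696) = +2.1188 V.
Finally ΔG = −nFE = −(2)(96500 C/mol)(+2.1188 V) = −409 kJ/mol.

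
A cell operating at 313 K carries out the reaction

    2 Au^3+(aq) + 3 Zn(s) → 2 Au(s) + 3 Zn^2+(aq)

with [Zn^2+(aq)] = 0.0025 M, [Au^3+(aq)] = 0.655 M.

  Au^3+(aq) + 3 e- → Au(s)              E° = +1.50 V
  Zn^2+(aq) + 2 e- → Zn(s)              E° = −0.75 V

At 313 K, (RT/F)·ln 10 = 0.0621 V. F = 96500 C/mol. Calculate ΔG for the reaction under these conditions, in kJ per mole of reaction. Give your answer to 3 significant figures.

−1350 kJ/mol

With Au³⁺/Au reduced at the cathode, E°cell = +1.50 − (−0.75) = +2.25 V and n = 6.
Here Q = [Zn^2+(aq)]^3 / [Au^3+(aq)]^2 = 3.64×10^−8 (log Q = −7.439), giving E = +2.25 − (0.0621/6)·(−7.439) = +2.3270 V.
Then ΔG = −nFE = −6 × 96500 × +2.3270 J/mol = −1350 kJ/mol.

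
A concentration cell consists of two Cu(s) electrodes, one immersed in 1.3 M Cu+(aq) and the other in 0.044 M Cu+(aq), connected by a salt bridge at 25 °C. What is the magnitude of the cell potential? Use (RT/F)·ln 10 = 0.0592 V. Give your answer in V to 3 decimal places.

For a concentration cell E°cell = 0, since both electrodes use the same couple.
The compartment with the higher Cu+(aq) concentration (1.3 M) acts as the cathode; ions are reduced there and produced at the dilute (0.044 M) anode.
With n = 1, Ecell = −(0.0592/1)·log([dilute]/[conc]) = −(0.0592/1)·log(0.044/1.3) = +0.087 V.

0.087 V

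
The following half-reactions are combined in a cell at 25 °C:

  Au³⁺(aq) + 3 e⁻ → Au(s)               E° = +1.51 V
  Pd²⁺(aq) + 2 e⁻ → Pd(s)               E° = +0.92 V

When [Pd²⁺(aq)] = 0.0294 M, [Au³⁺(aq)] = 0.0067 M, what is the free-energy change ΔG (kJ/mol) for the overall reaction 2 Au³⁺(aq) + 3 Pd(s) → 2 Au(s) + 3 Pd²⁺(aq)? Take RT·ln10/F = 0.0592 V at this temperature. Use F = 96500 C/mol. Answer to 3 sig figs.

−343 kJ/mol

E°cell = +1.51 − (+0.92) = +0.59 V; the balanced reaction transfers n = 6 electrons.
Here Q = [Pd²⁺(aq)]^3 / [Au³⁺(aq)]^2 = 0.566 (log Q = −0.247), giving E = +0.59 − (0.0592/6)·(−0.247) = +0.5924 V.
Finally ΔG = −nFE = −(6)(96500 C/mol)(+0.5924 V) = −343 kJ/mol.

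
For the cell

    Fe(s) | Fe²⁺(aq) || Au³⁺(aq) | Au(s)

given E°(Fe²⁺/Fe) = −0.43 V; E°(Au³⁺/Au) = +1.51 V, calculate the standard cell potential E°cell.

By convention the left-hand electrode in cell notation is the anode (oxidation) and the right-hand electrode is the cathode (reduction).
E°cell = E°(right) − E°(left) = +1.51 − (−0.43) = +1.94 V.

+1.94 V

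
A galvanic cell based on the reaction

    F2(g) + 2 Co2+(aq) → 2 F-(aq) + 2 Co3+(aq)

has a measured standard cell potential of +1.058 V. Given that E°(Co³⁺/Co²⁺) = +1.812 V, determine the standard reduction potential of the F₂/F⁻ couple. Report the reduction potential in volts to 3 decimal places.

+2.870 V

In the reaction as written the F₂/F⁻ couple is reduced (cathode) and Co³⁺/Co²⁺ is oxidized (anode), so E°cell = E°(F₂/F⁻) − E°(Co³⁺/Co²⁺).
E°(F₂/F⁻) = E°cell + E°(anode) = +1.058 + (+1.812) = +2.870 V.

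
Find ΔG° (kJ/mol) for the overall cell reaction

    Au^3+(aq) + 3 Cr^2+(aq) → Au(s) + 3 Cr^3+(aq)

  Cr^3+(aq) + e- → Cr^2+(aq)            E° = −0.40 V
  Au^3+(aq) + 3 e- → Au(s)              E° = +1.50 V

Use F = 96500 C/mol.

−550 kJ/mol

In the reaction as written Au^3+(aq) is reduced, so the Au³⁺/Au couple is the cathode and Cr³⁺/Cr²⁺ is the anode.
E°cell = +1.50 − (−0.40) = +1.90 V; balancing electrons gives n = 3.
ΔG° = −nFE°cell = −(3)(96500)(+1.90) J/mol = −550 kJ/mol.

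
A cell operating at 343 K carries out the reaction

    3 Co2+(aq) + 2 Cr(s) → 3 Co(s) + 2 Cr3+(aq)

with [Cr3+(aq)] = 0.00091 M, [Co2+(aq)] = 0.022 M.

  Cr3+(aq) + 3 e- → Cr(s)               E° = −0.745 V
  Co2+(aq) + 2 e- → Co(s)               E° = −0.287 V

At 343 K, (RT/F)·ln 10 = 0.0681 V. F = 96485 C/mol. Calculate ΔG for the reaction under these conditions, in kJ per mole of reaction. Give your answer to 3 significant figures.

−272 kJ/mol

E°cell = −0.287 − (−0.745) = +0.458 V; the balanced reaction transfers n = 6 electrons.
Q = [Cr3+(aq)]^2 / [Co2+(aq)]^3 = 0.0778, so log Q = −1.109 and E = +0.458 − (0.0681/6)(−1.109) = +0.4706 V.
ΔG = −nFE = −(6)(96485)(+0.4706) J/mol = −272 kJ/mol.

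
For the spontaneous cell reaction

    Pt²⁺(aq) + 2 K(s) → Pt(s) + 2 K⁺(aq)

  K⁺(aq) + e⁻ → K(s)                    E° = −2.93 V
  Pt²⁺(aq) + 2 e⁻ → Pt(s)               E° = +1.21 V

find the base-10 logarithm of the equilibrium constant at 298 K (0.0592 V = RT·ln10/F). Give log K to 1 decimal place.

log K = 139.9

The Pt²⁺/Pt couple is reduced (cathode); E°cell = +1.21 − (−2.93) = +4.14 V with n = 2.
At equilibrium E = 0, so log K = nE°cell / 0.0592 = (2)(+4.14) / 0.0592 = 139.9.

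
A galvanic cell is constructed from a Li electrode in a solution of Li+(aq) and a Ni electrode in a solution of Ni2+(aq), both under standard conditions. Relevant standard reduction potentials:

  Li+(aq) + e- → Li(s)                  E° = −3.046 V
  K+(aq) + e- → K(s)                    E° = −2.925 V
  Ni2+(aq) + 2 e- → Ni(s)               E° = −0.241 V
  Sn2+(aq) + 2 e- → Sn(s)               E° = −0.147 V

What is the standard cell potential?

Of the two couples in this cell, the one with the more positive reduction potential is reduced at the cathode: here that is Ni²⁺/Ni (−0.241 V); Li⁺/Li (−3.046 V) is the anode.
E°cell = E°(cathode) − E°(anode) = −0.241 − (−3.046) = +2.805 V.

+2.805 V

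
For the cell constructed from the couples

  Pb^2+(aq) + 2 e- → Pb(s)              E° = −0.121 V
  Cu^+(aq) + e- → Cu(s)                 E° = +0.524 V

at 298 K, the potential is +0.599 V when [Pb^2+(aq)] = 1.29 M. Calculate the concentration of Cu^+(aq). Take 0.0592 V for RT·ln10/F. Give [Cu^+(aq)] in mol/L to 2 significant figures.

0.19 M

The Cu⁺/Cu couple has the larger reduction potential, so it is the cathode: E°cell = +0.524 − (−0.121) = +0.645 V and n = 2.
From the Nernst equation, log Q = n(E° − E)/0.0592 = 2·(+0.645 − (+0.599))/0.0592 = 1.554.
Balancing electrons gives 2 Cu^+(aq) + Pb(s) → 2 Cu(s) + Pb^2+(aq); thus Q = [Pb^2+(aq)] / [Cu^+(aq)]^2.
Solving for the unknown gives log [Cu^+(aq)] = −0.722, so [Cu^+(aq)] ≈ 0.19 M.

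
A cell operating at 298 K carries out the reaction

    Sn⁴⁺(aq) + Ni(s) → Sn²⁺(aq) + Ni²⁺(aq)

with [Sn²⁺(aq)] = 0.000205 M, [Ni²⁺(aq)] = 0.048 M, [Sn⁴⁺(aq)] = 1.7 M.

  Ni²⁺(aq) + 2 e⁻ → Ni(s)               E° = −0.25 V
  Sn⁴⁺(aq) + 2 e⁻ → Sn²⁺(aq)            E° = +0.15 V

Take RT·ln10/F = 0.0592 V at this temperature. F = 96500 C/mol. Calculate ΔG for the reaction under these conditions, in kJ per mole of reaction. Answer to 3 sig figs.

E°cell = +0.15 − (−0.25) = +0.40 V; the balanced reaction transfers n = 2 electrons.
Q = ([Sn²⁺(aq)]·[Ni²⁺(aq)]) / [Sn⁴⁺(aq)] = 5.79×10^−6, so log Q = −5.237 and E = +0.40 − (0.0592/2)(−5.237) = +0.5550 V.
Finally ΔG = −nFE = −(2)(96500 C/mol)(+0.5550 V) = −107 kJ/mol.

−107 kJ/mol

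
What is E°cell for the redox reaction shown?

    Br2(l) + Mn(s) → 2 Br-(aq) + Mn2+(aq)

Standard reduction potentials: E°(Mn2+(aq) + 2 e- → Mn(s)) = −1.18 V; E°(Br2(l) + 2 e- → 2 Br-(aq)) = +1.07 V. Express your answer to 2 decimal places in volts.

+2.25 V

In the reaction as written, Br2(l) is reduced (cathode) and Mn2+(aq) is produced by oxidation at the anode.
E°cell = E°(cathode) − E°(anode) = +1.07 − (−1.18) = +2.25 V.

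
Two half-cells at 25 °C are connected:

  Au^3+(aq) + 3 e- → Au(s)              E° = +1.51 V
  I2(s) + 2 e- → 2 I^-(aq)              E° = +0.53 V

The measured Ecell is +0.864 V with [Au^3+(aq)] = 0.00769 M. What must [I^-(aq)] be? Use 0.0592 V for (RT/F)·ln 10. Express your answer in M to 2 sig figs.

0.056 M

Au³⁺/Au is the cathode (higher E°); E°cell = +1.51 − (+0.53) = +0.98 V with n = 6.
Since E = E° − (0.0592/n)·log Q, log Q = n(E° − E)/0.0592 = 11.757.
Balancing electrons gives 2 Au^3+(aq) + 6 I^-(aq) → 2 Au(s) + 3 I2(s); thus Q = 1 / ([Au^3+(aq)]^2·[I^-(aq)]^6).
Isolating [I^-(aq)] in Q = 10^{11.757} yields log [I^-(aq)] = −1.255, i.e. 0.056 M.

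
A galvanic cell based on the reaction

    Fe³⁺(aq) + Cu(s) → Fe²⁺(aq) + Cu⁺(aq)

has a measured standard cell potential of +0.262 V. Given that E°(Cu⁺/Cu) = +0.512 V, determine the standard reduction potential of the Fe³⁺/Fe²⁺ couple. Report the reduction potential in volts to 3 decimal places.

+0.774 V

In the reaction as written the Fe³⁺/Fe²⁺ couple is reduced (cathode) and Cu⁺/Cu is oxidized (anode), so E°cell = E°(Fe³⁺/Fe²⁺) − E°(Cu⁺/Cu).
E°(Fe³⁺/Fe²⁺) = E°cell + E°(anode) = +0.262 + (+0.512) = +0.774 V.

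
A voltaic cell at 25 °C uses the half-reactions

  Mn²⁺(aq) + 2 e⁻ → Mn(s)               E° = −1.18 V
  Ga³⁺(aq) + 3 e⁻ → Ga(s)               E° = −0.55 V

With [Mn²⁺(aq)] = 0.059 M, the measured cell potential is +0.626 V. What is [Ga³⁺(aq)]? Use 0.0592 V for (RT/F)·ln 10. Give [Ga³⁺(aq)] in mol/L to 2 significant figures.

Ga³⁺/Ga is the cathode (higher E°); E°cell = −0.55 − (−1.18) = +0.63 V with n = 6.
Rearranging E = E° − (0.0592/n)·log Q gives log Q = 6(+0.63 − (+0.626))/0.0592 = 0.405.
Balancing electrons gives 2 Ga³⁺(aq) + 3 Mn(s) → 2 Ga(s) + 3 Mn²⁺(aq); thus Q = [Mn²⁺(aq)]^3 / [Ga³⁺(aq)]^2.
Isolating [Ga³⁺(aq)] in Q = 10^{0.405} yields log [Ga³⁺(aq)] = −2.046, i.e. 0.0090 M.

0.0090 M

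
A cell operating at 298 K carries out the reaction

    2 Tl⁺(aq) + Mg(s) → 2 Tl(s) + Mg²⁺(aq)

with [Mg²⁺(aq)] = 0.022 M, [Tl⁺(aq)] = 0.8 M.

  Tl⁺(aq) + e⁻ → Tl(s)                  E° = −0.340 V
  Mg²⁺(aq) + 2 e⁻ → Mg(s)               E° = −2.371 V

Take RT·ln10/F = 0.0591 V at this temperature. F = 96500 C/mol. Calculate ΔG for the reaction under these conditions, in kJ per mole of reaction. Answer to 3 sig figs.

−400 kJ/mol

The standard cell potential is −0.340 − (−2.371) = +2.031 V, with n = 2 electrons in the balanced equation.
The reaction quotient is [Mg²⁺(aq)] / [Tl⁺(aq)]^2 = 0.0344; by Nernst, E = +2.031 − (0.0591/2)(−1.464) = +2.0743 V.
Then ΔG = −nFE = −2 × 96500 × +2.0743 J/mol = −400 kJ/mol.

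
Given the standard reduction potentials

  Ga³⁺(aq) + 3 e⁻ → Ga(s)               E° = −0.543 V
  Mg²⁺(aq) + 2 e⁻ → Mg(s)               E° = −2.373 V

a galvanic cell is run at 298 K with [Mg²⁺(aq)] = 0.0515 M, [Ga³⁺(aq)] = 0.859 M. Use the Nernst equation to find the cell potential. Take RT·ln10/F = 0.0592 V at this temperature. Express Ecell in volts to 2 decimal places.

+1.87 V

Since E°(Ga³⁺/Ga) > E°(Mg²⁺/Mg), Ga³⁺/Ga serves as the cathode.
E°cell = −0.543 − (−2.373) = +1.830 V, with n = 6 electrons transferred.
Balancing gives 2 Ga³⁺(aq) + 3 Mg(s) → 2 Ga(s) + 3 Mg²⁺(aq); hence Q = [Mg²⁺(aq)]^3 / [Ga³⁺(aq)]^2 = 0.000185 (log Q = −3.733).
E = E° − (0.0592/n)·log Q = +1.830 − (0.0592/6)(−3.733) = +1.87 V.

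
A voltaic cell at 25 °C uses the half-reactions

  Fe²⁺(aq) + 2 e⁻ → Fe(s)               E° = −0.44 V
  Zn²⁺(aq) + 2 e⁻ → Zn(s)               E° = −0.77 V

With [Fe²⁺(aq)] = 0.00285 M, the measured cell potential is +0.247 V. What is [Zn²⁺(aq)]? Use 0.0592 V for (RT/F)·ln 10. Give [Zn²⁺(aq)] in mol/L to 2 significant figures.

Fe²⁺/Fe is the cathode (higher E°); E°cell = −0.44 − (−0.77) = +0.33 V with n = 2.
Rearranging E = E° − (0.0592/n)·log Q gives log Q = 2(+0.33 − (+0.247))/0.0592 = 2.804.
For Fe²⁺(aq) + Zn(s) → Fe(s) + Zn²⁺(aq), the reaction quotient is Q = [Zn²⁺(aq)] / [Fe²⁺(aq)].
Substituting the known concentrations and solving, log [Zn²⁺(aq)] = 0.259 and [Zn²⁺(aq)] = 1.8 M.

1.8 M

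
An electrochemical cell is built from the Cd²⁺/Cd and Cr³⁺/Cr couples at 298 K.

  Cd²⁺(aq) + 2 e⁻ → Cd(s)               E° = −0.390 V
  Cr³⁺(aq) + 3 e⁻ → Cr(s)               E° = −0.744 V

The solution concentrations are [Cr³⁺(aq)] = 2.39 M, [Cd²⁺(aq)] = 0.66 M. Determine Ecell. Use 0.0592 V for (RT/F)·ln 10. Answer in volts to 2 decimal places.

+0.34 V

The Cd²⁺/Cd couple has the more positive E°, so it is the cathode; Cr³⁺/Cr is the anode.
The standard potential is −0.390 − (−0.744) = +0.354 V and the balanced reaction transfers n = 6 electrons.
The balanced reaction is 3 Cd²⁺(aq) + 2 Cr(s) → 3 Cd(s) + 2 Cr³⁺(aq), so Q = [Cr³⁺(aq)]^2 / [Cd²⁺(aq)]^3 = 19.9 and log Q = 1.298.
By the Nernst equation, E = +0.354 − (0.0592/6)·(1.298) = +0.34 V.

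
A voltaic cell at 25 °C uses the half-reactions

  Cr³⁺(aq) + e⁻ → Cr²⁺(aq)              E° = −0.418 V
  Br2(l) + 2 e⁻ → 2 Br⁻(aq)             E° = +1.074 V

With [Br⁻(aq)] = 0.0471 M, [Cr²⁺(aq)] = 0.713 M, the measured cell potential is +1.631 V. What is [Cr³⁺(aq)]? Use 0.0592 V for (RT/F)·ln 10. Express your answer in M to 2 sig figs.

Br₂/Br⁻ is the cathode (higher E°); E°cell = +1.074 − (−0.418) = +1.492 V with n = 2.
Rearranging E = E° − (0.0592/n)·log Q gives log Q = 2(+1.492 − (+1.631))/0.0592 = −4.696.
The balanced reaction is Br2(l) + 2 Cr²⁺(aq) → 2 Br⁻(aq) + 2 Cr³⁺(aq), so Q = ([Br⁻(aq)]^2·[Cr³⁺(aq)]^2) / [Cr²⁺(aq)]^2.
Substituting the known concentrations and solving, log [Cr³⁺(aq)] = −1.168 and [Cr³⁺(aq)] = 0.068 M.

0.068 M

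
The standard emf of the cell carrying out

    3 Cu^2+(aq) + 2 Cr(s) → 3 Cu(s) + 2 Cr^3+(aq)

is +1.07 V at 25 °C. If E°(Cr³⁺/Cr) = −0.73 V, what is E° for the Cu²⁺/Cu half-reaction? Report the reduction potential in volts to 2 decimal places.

+0.34 V

In the reaction as written the Cu²⁺/Cu couple is reduced (cathode) and Cr³⁺/Cr is oxidized (anode), so E°cell = E°(Cu²⁺/Cu) − E°(Cr³⁺/Cr).
E°(Cu²⁺/Cu) = E°cell + E°(anode) = +1.07 + (−0.73) = +0.34 V.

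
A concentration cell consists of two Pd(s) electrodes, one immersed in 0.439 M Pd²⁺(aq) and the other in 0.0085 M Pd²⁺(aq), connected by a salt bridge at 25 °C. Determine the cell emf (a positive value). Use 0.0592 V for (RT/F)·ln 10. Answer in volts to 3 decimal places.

For a concentration cell E°cell = 0, since both electrodes use the same couple.
The compartment with the higher Pd²⁺(aq) concentration (0.439 M) acts as the cathode; ions are reduced there and produced at the dilute (0.0085 M) anode.
With n = 2, Ecell = −(0.0592/2)·log([dilute]/[conc]) = −(0.0592/2)·log(0.0085/0.439) = +0.051 V.

0.051 V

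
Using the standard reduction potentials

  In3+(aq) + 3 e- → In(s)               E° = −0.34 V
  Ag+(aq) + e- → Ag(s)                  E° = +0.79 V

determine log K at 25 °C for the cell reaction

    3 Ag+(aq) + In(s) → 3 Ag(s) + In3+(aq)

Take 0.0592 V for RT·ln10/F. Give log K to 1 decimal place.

log K = 57.3

The Ag⁺/Ag couple is reduced (cathode); E°cell = +0.79 − (−0.34) = +1.13 V with n = 3.
At equilibrium E = 0, so log K = nE°cell / 0.0592 = (3)(+1.13) / 0.0592 = 57.3.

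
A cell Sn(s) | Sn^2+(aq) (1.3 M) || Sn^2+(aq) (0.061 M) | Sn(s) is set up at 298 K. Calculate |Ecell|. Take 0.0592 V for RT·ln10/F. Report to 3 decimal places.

For a concentration cell E°cell = 0, since both electrodes use the same couple.
The compartment with the higher Sn^2+(aq) concentration (1.3 M) acts as the cathode; ions are reduced there and produced at the dilute (0.061 M) anode.
With n = 2, Ecell = −(0.0592/2)·log([dilute]/[conc]) = −(0.0592/2)·log(0.061/1.3) = +0.039 V.

0.039 V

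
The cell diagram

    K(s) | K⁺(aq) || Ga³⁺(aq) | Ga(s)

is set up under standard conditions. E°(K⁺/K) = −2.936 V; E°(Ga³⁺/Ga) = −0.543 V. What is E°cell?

+2.393 V

By convention the left-hand electrode in cell notation is the anode (oxidation) and the right-hand electrode is the cathode (reduction).
E°cell = E°(right) − E°(left) = −0.543 − (−2.936) = +2.393 V.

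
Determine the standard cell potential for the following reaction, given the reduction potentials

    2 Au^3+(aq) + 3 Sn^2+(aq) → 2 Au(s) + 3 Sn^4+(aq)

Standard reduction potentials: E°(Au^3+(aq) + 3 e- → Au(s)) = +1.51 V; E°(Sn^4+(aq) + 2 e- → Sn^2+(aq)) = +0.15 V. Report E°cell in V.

Au^3+(aq) gains electrons, so the Au³⁺/Au couple is the cathode; the Sn⁴⁺/Sn²⁺ couple is the anode.
E°cell = E°(cathode) − E°(anode) = +1.51 − (+0.15) = +1.36 V.

+1.36 V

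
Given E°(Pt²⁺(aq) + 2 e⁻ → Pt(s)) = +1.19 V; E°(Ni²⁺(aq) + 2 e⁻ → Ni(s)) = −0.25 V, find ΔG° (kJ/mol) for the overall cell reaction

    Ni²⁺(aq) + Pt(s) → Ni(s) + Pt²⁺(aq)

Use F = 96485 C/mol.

+278 kJ/mol

In the reaction as written Ni²⁺(aq) is reduced, so the Ni²⁺/Ni couple is the cathode and Pt²⁺/Pt is the anode.
E°cell = −0.25 − (+1.19) = −1.44 V; balancing electrons gives n = 2.
ΔG° = −nFE°cell = −(2)(96485)(−1.44) J/mol = +278 kJ/mol.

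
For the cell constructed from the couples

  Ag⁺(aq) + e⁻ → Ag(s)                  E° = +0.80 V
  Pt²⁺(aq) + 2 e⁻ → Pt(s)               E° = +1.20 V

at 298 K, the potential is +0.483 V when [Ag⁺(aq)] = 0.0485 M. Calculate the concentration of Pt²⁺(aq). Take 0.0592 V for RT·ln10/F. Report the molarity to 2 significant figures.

1.5 M

With Pt²⁺/Pt at the cathode and Ag⁺/Ag at the anode, E°cell = +1.20 − (+0.80) = +0.40 V (n = 2).
Since E = E° − (0.0592/n)·log Q, log Q = n(E° − E)/0.0592 = −2.804.
For Pt²⁺(aq) + 2 Ag(s) → Pt(s) + 2 Ag⁺(aq), the reaction quotient is Q = [Ag⁺(aq)]^2 / [Pt²⁺(aq)].
Substituting the known concentrations and solving, log [Pt²⁺(aq)] = 0.175 and [Pt²⁺(aq)] = 1.5 M.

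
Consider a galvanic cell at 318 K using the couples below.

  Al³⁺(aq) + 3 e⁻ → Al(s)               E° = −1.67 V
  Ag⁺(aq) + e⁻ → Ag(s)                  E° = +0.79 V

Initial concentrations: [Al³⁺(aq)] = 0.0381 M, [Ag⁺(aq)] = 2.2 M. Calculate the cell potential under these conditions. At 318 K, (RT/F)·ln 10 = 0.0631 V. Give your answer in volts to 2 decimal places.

+2.51 V

Since E°(Ag⁺/Ag) > E°(Al³⁺/Al), Ag⁺/Ag serves as the cathode.
E°cell = +0.79 − (−1.67) = +2.46 V, with n = 3 electrons transferred.
The balanced reaction is 3 Ag⁺(aq) + Al(s) → 3 Ag(s) + Al³⁺(aq), so Q = [Al³⁺(aq)] / [Ag⁺(aq)]^3 = 0.00358 and log Q = −2.446.
By the Nernst equation, E = +2.46 − (0.0631/3)·(−2.446) = +2.51 V.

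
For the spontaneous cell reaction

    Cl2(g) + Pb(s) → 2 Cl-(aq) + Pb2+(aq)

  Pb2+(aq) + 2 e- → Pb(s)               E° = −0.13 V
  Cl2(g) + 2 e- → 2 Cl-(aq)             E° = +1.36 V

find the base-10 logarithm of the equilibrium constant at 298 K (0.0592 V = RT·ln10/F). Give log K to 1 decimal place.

The Cl₂/Cl⁻ couple is reduced (cathode); E°cell = +1.36 − (−0.13) = +1.49 V with n = 2.
At equilibrium E = 0, so log K = nE°cell / 0.0592 = (2)(+1.49) / 0.0592 = 50.3.

log K = 50.3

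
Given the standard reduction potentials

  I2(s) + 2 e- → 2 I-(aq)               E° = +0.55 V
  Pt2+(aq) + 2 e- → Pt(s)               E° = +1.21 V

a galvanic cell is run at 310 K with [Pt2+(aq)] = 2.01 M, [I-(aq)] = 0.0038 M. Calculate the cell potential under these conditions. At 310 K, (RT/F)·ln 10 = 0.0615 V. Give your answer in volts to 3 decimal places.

Pt²⁺/Pt is reduced (cathode, E° = +1.21 V) and I₂/I⁻ is oxidized (anode).
E°cell = E°cat − E°an = +1.21 − (+0.55) = +0.66 V; n = 2.
For the overall reaction Pt2+(aq) + 2 I-(aq) → Pt(s) + I2(s), Q = 1 / ([Pt2+(aq)]·[I-(aq)]^2) = 3.45×10^4, giving log Q = 4.537.
E = E° − (0.0615/n)·log Q = +0.66 − (0.0615/2)(4.537) = +0.520 V.

+0.520 V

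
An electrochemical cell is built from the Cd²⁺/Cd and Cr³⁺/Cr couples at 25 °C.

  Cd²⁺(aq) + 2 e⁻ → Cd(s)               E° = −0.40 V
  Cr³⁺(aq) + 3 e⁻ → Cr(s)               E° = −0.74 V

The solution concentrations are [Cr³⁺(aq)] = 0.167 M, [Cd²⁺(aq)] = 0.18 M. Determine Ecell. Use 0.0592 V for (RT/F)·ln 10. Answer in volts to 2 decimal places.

+0.33 V

Cd²⁺/Cd is reduced (cathode, E° = −0.40 V) and Cr³⁺/Cr is oxidized (anode).
E°cell = E°cat − E°an = −0.40 − (−0.74) = +0.34 V; n = 6.
For the overall reaction 3 Cd²⁺(aq) + 2 Cr(s) → 3 Cd(s) + 2 Cr³⁺(aq), Q = [Cr³⁺(aq)]^2 / [Cd²⁺(aq)]^3 = 4.78, giving log Q = 0.680.
Applying E = E° − (RT ln10/nF)·log Q gives +0.34 − (0.0592/6)(0.680) = +0.33 V.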